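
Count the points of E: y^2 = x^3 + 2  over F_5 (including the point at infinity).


For each x in F_5, count y with y^2 = x^3 + 0 x + 2 mod 5:
  x = 2: RHS = 0, y in [0]  -> 1 point(s)
  x = 3: RHS = 4, y in [2, 3]  -> 2 point(s)
  x = 4: RHS = 1, y in [1, 4]  -> 2 point(s)
Affine points: 5. Add the point at infinity: total = 6.

#E(F_5) = 6


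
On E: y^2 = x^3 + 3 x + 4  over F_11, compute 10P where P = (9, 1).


k = 10 = 1010_2 (binary, LSB first: 0101)
Double-and-add from P = (9, 1):
  bit 0 = 0: acc unchanged = O
  bit 1 = 1: acc = O + (8, 1) = (8, 1)
  bit 2 = 0: acc unchanged = (8, 1)
  bit 3 = 1: acc = (8, 1) + (4, 5) = (0, 2)

10P = (0, 2)


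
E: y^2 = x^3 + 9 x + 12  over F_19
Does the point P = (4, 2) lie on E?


Check whether y^2 = x^3 + 9 x + 12 (mod 19) for (x, y) = (4, 2).
LHS: y^2 = 2^2 mod 19 = 4
RHS: x^3 + 9 x + 12 = 4^3 + 9*4 + 12 mod 19 = 17
LHS != RHS

No, not on the curve


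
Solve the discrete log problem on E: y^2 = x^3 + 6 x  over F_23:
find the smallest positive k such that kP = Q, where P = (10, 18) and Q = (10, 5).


Enumerate multiples of P until we hit Q = (10, 5):
  1P = (10, 18)
  2P = (12, 11)
  3P = (19, 2)
  4P = (0, 0)
  5P = (19, 21)
  6P = (12, 12)
  7P = (10, 5)
Match found at i = 7.

k = 7


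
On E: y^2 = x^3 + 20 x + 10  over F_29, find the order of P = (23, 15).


Compute successive multiples of P until we hit O:
  1P = (23, 15)
  2P = (11, 13)
  3P = (20, 0)
  4P = (11, 16)
  5P = (23, 14)
  6P = O

ord(P) = 6


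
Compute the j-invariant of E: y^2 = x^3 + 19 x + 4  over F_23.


Delta = -16(4 a^3 + 27 b^2) mod 23 = 13
-1728 * (4 a)^3 = -1728 * (4*19)^3 mod 23 = 6
j = 6 * 13^(-1) mod 23 = 4

j = 4 (mod 23)


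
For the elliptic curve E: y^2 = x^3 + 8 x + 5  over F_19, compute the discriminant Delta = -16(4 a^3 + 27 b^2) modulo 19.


4 a^3 + 27 b^2 = 4*8^3 + 27*5^2 = 2048 + 675 = 2723
Delta = -16 * (2723) = -43568
Delta mod 19 = 18

Delta = 18 (mod 19)


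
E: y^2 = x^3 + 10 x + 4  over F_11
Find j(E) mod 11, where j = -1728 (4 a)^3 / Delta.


Delta = -16(4 a^3 + 27 b^2) mod 11 = 5
-1728 * (4 a)^3 = -1728 * (4*10)^3 mod 11 = 9
j = 9 * 5^(-1) mod 11 = 4

j = 4 (mod 11)


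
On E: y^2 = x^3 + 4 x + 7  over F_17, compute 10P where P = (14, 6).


k = 10 = 1010_2 (binary, LSB first: 0101)
Double-and-add from P = (14, 6):
  bit 0 = 0: acc unchanged = O
  bit 1 = 1: acc = O + (5, 13) = (5, 13)
  bit 2 = 0: acc unchanged = (5, 13)
  bit 3 = 1: acc = (5, 13) + (12, 10) = (4, 6)

10P = (4, 6)


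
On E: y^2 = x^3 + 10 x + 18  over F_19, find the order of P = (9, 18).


Compute successive multiples of P until we hit O:
  1P = (9, 18)
  2P = (10, 4)
  3P = (6, 16)
  4P = (15, 16)
  5P = (12, 2)
  6P = (18, 11)
  7P = (17, 3)
  8P = (17, 16)
  ... (continuing to 15P)
  15P = O

ord(P) = 15


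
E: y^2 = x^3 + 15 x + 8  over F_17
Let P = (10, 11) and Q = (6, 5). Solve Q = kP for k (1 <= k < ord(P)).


Enumerate multiples of P until we hit Q = (6, 5):
  1P = (10, 11)
  2P = (5, 15)
  3P = (4, 8)
  4P = (16, 3)
  5P = (6, 12)
  6P = (0, 12)
  7P = (15, 15)
  8P = (11, 12)
  9P = (14, 2)
  10P = (14, 15)
  11P = (11, 5)
  12P = (15, 2)
  13P = (0, 5)
  14P = (6, 5)
Match found at i = 14.

k = 14


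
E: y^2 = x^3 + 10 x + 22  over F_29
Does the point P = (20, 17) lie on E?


Check whether y^2 = x^3 + 10 x + 22 (mod 29) for (x, y) = (20, 17).
LHS: y^2 = 17^2 mod 29 = 28
RHS: x^3 + 10 x + 22 = 20^3 + 10*20 + 22 mod 29 = 15
LHS != RHS

No, not on the curve


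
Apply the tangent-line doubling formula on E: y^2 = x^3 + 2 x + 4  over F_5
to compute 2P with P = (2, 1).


Doubling: s = (3 x1^2 + a) / (2 y1)
s = (3*2^2 + 2) / (2*1) mod 5 = 2
x3 = s^2 - 2 x1 mod 5 = 2^2 - 2*2 = 0
y3 = s (x1 - x3) - y1 mod 5 = 2 * (2 - 0) - 1 = 3

2P = (0, 3)


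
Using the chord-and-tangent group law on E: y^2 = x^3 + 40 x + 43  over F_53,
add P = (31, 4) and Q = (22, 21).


P != Q, so use the chord formula.
s = (y2 - y1) / (x2 - x1) = (17) / (44) mod 53 = 4
x3 = s^2 - x1 - x2 mod 53 = 4^2 - 31 - 22 = 16
y3 = s (x1 - x3) - y1 mod 53 = 4 * (31 - 16) - 4 = 3

P + Q = (16, 3)


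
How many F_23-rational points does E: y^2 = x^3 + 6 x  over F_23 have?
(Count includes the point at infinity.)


For each x in F_23, count y with y^2 = x^3 + 6 x + 0 mod 23:
  x = 0: RHS = 0, y in [0]  -> 1 point(s)
  x = 8: RHS = 8, y in [10, 13]  -> 2 point(s)
  x = 9: RHS = 1, y in [1, 22]  -> 2 point(s)
  x = 10: RHS = 2, y in [5, 18]  -> 2 point(s)
  x = 12: RHS = 6, y in [11, 12]  -> 2 point(s)
  x = 16: RHS = 6, y in [11, 12]  -> 2 point(s)
  x = 17: RHS = 1, y in [1, 22]  -> 2 point(s)
  x = 18: RHS = 6, y in [11, 12]  -> 2 point(s)
  x = 19: RHS = 4, y in [2, 21]  -> 2 point(s)
  x = 20: RHS = 1, y in [1, 22]  -> 2 point(s)
  x = 21: RHS = 3, y in [7, 16]  -> 2 point(s)
  x = 22: RHS = 16, y in [4, 19]  -> 2 point(s)
Affine points: 23. Add the point at infinity: total = 24.

#E(F_23) = 24


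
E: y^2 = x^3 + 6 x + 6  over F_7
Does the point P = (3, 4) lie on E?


Check whether y^2 = x^3 + 6 x + 6 (mod 7) for (x, y) = (3, 4).
LHS: y^2 = 4^2 mod 7 = 2
RHS: x^3 + 6 x + 6 = 3^3 + 6*3 + 6 mod 7 = 2
LHS = RHS

Yes, on the curve


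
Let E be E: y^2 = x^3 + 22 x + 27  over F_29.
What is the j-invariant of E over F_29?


Delta = -16(4 a^3 + 27 b^2) mod 29 = 11
-1728 * (4 a)^3 = -1728 * (4*22)^3 mod 29 = 12
j = 12 * 11^(-1) mod 29 = 9

j = 9 (mod 29)


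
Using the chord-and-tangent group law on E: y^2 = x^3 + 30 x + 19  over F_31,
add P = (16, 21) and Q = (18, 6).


P != Q, so use the chord formula.
s = (y2 - y1) / (x2 - x1) = (16) / (2) mod 31 = 8
x3 = s^2 - x1 - x2 mod 31 = 8^2 - 16 - 18 = 30
y3 = s (x1 - x3) - y1 mod 31 = 8 * (16 - 30) - 21 = 22

P + Q = (30, 22)


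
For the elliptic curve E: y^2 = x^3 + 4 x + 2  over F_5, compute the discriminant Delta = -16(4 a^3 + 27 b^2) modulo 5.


4 a^3 + 27 b^2 = 4*4^3 + 27*2^2 = 256 + 108 = 364
Delta = -16 * (364) = -5824
Delta mod 5 = 1

Delta = 1 (mod 5)


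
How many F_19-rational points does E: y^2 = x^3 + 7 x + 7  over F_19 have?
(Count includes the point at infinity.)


For each x in F_19, count y with y^2 = x^3 + 7 x + 7 mod 19:
  x = 0: RHS = 7, y in [8, 11]  -> 2 point(s)
  x = 3: RHS = 17, y in [6, 13]  -> 2 point(s)
  x = 4: RHS = 4, y in [2, 17]  -> 2 point(s)
  x = 7: RHS = 0, y in [0]  -> 1 point(s)
  x = 8: RHS = 5, y in [9, 10]  -> 2 point(s)
  x = 9: RHS = 1, y in [1, 18]  -> 2 point(s)
  x = 11: RHS = 9, y in [3, 16]  -> 2 point(s)
  x = 16: RHS = 16, y in [4, 15]  -> 2 point(s)
  x = 17: RHS = 4, y in [2, 17]  -> 2 point(s)
Affine points: 17. Add the point at infinity: total = 18.

#E(F_19) = 18


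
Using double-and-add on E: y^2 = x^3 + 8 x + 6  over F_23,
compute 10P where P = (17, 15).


k = 10 = 1010_2 (binary, LSB first: 0101)
Double-and-add from P = (17, 15):
  bit 0 = 0: acc unchanged = O
  bit 1 = 1: acc = O + (20, 1) = (20, 1)
  bit 2 = 0: acc unchanged = (20, 1)
  bit 3 = 1: acc = (20, 1) + (9, 5) = (12, 17)

10P = (12, 17)


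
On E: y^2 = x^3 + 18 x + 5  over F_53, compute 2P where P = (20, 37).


Doubling: s = (3 x1^2 + a) / (2 y1)
s = (3*20^2 + 18) / (2*37) mod 53 = 5
x3 = s^2 - 2 x1 mod 53 = 5^2 - 2*20 = 38
y3 = s (x1 - x3) - y1 mod 53 = 5 * (20 - 38) - 37 = 32

2P = (38, 32)


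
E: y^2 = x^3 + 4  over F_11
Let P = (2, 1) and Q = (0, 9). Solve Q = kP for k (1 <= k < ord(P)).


Enumerate multiples of P until we hit Q = (0, 9):
  1P = (2, 1)
  2P = (10, 6)
  3P = (3, 8)
  4P = (0, 2)
  5P = (1, 4)
  6P = (6, 0)
  7P = (1, 7)
  8P = (0, 9)
Match found at i = 8.

k = 8


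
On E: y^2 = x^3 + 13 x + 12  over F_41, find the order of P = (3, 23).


Compute successive multiples of P until we hit O:
  1P = (3, 23)
  2P = (17, 29)
  3P = (17, 12)
  4P = (3, 18)
  5P = O

ord(P) = 5


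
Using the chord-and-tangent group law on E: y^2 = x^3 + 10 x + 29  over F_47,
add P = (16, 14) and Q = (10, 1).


P != Q, so use the chord formula.
s = (y2 - y1) / (x2 - x1) = (34) / (41) mod 47 = 10
x3 = s^2 - x1 - x2 mod 47 = 10^2 - 16 - 10 = 27
y3 = s (x1 - x3) - y1 mod 47 = 10 * (16 - 27) - 14 = 17

P + Q = (27, 17)


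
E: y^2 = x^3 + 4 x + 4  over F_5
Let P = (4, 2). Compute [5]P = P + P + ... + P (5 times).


k = 5 = 101_2 (binary, LSB first: 101)
Double-and-add from P = (4, 2):
  bit 0 = 1: acc = O + (4, 2) = (4, 2)
  bit 1 = 0: acc unchanged = (4, 2)
  bit 2 = 1: acc = (4, 2) + (2, 0) = (0, 2)

5P = (0, 2)


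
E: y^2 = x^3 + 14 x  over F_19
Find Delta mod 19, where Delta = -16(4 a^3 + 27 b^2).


4 a^3 + 27 b^2 = 4*14^3 + 27*0^2 = 10976 + 0 = 10976
Delta = -16 * (10976) = -175616
Delta mod 19 = 1

Delta = 1 (mod 19)


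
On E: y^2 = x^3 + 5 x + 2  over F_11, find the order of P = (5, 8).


Compute successive multiples of P until we hit O:
  1P = (5, 8)
  2P = (4, 8)
  3P = (2, 3)
  4P = (8, 9)
  5P = (3, 0)
  6P = (8, 2)
  7P = (2, 8)
  8P = (4, 3)
  ... (continuing to 10P)
  10P = O

ord(P) = 10


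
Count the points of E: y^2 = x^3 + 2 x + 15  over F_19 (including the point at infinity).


For each x in F_19, count y with y^2 = x^3 + 2 x + 15 mod 19:
  x = 4: RHS = 11, y in [7, 12]  -> 2 point(s)
  x = 5: RHS = 17, y in [6, 13]  -> 2 point(s)
  x = 7: RHS = 11, y in [7, 12]  -> 2 point(s)
  x = 8: RHS = 11, y in [7, 12]  -> 2 point(s)
  x = 10: RHS = 9, y in [3, 16]  -> 2 point(s)
  x = 11: RHS = 0, y in [0]  -> 1 point(s)
  x = 12: RHS = 0, y in [0]  -> 1 point(s)
  x = 15: RHS = 0, y in [0]  -> 1 point(s)
  x = 16: RHS = 1, y in [1, 18]  -> 2 point(s)
Affine points: 15. Add the point at infinity: total = 16.

#E(F_19) = 16


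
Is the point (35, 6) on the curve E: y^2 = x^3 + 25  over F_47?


Check whether y^2 = x^3 + 0 x + 25 (mod 47) for (x, y) = (35, 6).
LHS: y^2 = 6^2 mod 47 = 36
RHS: x^3 + 0 x + 25 = 35^3 + 0*35 + 25 mod 47 = 36
LHS = RHS

Yes, on the curve


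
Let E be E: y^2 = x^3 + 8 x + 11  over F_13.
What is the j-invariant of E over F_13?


Delta = -16(4 a^3 + 27 b^2) mod 13 = 6
-1728 * (4 a)^3 = -1728 * (4*8)^3 mod 13 = 8
j = 8 * 6^(-1) mod 13 = 10

j = 10 (mod 13)


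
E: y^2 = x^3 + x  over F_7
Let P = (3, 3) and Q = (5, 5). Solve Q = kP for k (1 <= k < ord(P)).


Enumerate multiples of P until we hit Q = (5, 5):
  1P = (3, 3)
  2P = (1, 4)
  3P = (5, 5)
Match found at i = 3.

k = 3


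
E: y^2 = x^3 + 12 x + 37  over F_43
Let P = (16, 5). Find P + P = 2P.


Doubling: s = (3 x1^2 + a) / (2 y1)
s = (3*16^2 + 12) / (2*5) mod 43 = 35
x3 = s^2 - 2 x1 mod 43 = 35^2 - 2*16 = 32
y3 = s (x1 - x3) - y1 mod 43 = 35 * (16 - 32) - 5 = 37

2P = (32, 37)


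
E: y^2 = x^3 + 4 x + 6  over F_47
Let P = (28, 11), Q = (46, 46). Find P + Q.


P != Q, so use the chord formula.
s = (y2 - y1) / (x2 - x1) = (35) / (18) mod 47 = 15
x3 = s^2 - x1 - x2 mod 47 = 15^2 - 28 - 46 = 10
y3 = s (x1 - x3) - y1 mod 47 = 15 * (28 - 10) - 11 = 24

P + Q = (10, 24)


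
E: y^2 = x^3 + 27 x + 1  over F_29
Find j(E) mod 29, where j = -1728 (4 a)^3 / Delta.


Delta = -16(4 a^3 + 27 b^2) mod 29 = 22
-1728 * (4 a)^3 = -1728 * (4*27)^3 mod 29 = 4
j = 4 * 22^(-1) mod 29 = 16

j = 16 (mod 29)


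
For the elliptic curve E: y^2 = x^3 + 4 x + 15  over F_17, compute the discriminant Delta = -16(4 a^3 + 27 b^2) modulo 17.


4 a^3 + 27 b^2 = 4*4^3 + 27*15^2 = 256 + 6075 = 6331
Delta = -16 * (6331) = -101296
Delta mod 17 = 7

Delta = 7 (mod 17)


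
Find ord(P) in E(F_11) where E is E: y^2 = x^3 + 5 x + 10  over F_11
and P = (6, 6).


Compute successive multiples of P until we hit O:
  1P = (6, 6)
  2P = (8, 10)
  3P = (1, 4)
  4P = (9, 6)
  5P = (7, 5)
  6P = (10, 9)
  7P = (10, 2)
  8P = (7, 6)
  ... (continuing to 13P)
  13P = O

ord(P) = 13


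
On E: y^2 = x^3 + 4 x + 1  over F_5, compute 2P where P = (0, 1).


Doubling: s = (3 x1^2 + a) / (2 y1)
s = (3*0^2 + 4) / (2*1) mod 5 = 2
x3 = s^2 - 2 x1 mod 5 = 2^2 - 2*0 = 4
y3 = s (x1 - x3) - y1 mod 5 = 2 * (0 - 4) - 1 = 1

2P = (4, 1)


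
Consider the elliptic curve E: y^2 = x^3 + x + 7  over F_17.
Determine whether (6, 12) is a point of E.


Check whether y^2 = x^3 + 1 x + 7 (mod 17) for (x, y) = (6, 12).
LHS: y^2 = 12^2 mod 17 = 8
RHS: x^3 + 1 x + 7 = 6^3 + 1*6 + 7 mod 17 = 8
LHS = RHS

Yes, on the curve


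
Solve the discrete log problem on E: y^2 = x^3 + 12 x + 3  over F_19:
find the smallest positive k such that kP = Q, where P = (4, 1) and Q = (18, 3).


Enumerate multiples of P until we hit Q = (18, 3):
  1P = (4, 1)
  2P = (18, 16)
  3P = (6, 5)
  4P = (13, 0)
  5P = (6, 14)
  6P = (18, 3)
Match found at i = 6.

k = 6


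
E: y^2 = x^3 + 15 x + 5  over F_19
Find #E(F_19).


For each x in F_19, count y with y^2 = x^3 + 15 x + 5 mod 19:
  x = 0: RHS = 5, y in [9, 10]  -> 2 point(s)
  x = 2: RHS = 5, y in [9, 10]  -> 2 point(s)
  x = 3: RHS = 1, y in [1, 18]  -> 2 point(s)
  x = 6: RHS = 7, y in [8, 11]  -> 2 point(s)
  x = 7: RHS = 16, y in [4, 15]  -> 2 point(s)
  x = 11: RHS = 0, y in [0]  -> 1 point(s)
  x = 16: RHS = 9, y in [3, 16]  -> 2 point(s)
  x = 17: RHS = 5, y in [9, 10]  -> 2 point(s)
Affine points: 15. Add the point at infinity: total = 16.

#E(F_19) = 16


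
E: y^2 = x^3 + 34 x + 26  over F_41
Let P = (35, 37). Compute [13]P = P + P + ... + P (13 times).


k = 13 = 1101_2 (binary, LSB first: 1011)
Double-and-add from P = (35, 37):
  bit 0 = 1: acc = O + (35, 37) = (35, 37)
  bit 1 = 0: acc unchanged = (35, 37)
  bit 2 = 1: acc = (35, 37) + (3, 14) = (7, 19)
  bit 3 = 1: acc = (7, 19) + (33, 29) = (6, 35)

13P = (6, 35)


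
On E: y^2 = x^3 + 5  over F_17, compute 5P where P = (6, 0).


k = 5 = 101_2 (binary, LSB first: 101)
Double-and-add from P = (6, 0):
  bit 0 = 1: acc = O + (6, 0) = (6, 0)
  bit 1 = 0: acc unchanged = (6, 0)
  bit 2 = 1: acc = (6, 0) + O = (6, 0)

5P = (6, 0)


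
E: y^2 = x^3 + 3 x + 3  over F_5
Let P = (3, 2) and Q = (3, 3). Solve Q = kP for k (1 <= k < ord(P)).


Enumerate multiples of P until we hit Q = (3, 3):
  1P = (3, 2)
  2P = (4, 3)
  3P = (4, 2)
  4P = (3, 3)
Match found at i = 4.

k = 4


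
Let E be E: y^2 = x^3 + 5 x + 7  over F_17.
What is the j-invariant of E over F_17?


Delta = -16(4 a^3 + 27 b^2) mod 17 = 4
-1728 * (4 a)^3 = -1728 * (4*5)^3 mod 17 = 9
j = 9 * 4^(-1) mod 17 = 15

j = 15 (mod 17)


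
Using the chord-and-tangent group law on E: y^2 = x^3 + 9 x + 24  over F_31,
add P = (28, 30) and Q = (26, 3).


P != Q, so use the chord formula.
s = (y2 - y1) / (x2 - x1) = (4) / (29) mod 31 = 29
x3 = s^2 - x1 - x2 mod 31 = 29^2 - 28 - 26 = 12
y3 = s (x1 - x3) - y1 mod 31 = 29 * (28 - 12) - 30 = 0

P + Q = (12, 0)


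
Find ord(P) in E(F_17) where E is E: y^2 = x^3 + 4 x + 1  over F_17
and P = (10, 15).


Compute successive multiples of P until we hit O:
  1P = (10, 15)
  2P = (10, 2)
  3P = O

ord(P) = 3


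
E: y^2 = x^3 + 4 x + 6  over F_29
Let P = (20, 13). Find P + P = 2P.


Doubling: s = (3 x1^2 + a) / (2 y1)
s = (3*20^2 + 4) / (2*13) mod 29 = 24
x3 = s^2 - 2 x1 mod 29 = 24^2 - 2*20 = 14
y3 = s (x1 - x3) - y1 mod 29 = 24 * (20 - 14) - 13 = 15

2P = (14, 15)


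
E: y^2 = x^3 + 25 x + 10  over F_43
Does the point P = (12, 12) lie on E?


Check whether y^2 = x^3 + 25 x + 10 (mod 43) for (x, y) = (12, 12).
LHS: y^2 = 12^2 mod 43 = 15
RHS: x^3 + 25 x + 10 = 12^3 + 25*12 + 10 mod 43 = 17
LHS != RHS

No, not on the curve


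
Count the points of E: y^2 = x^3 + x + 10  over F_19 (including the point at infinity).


For each x in F_19, count y with y^2 = x^3 + 1 x + 10 mod 19:
  x = 2: RHS = 1, y in [1, 18]  -> 2 point(s)
  x = 5: RHS = 7, y in [8, 11]  -> 2 point(s)
  x = 6: RHS = 4, y in [2, 17]  -> 2 point(s)
  x = 8: RHS = 17, y in [6, 13]  -> 2 point(s)
  x = 9: RHS = 7, y in [8, 11]  -> 2 point(s)
  x = 13: RHS = 16, y in [4, 15]  -> 2 point(s)
  x = 17: RHS = 0, y in [0]  -> 1 point(s)
Affine points: 13. Add the point at infinity: total = 14.

#E(F_19) = 14


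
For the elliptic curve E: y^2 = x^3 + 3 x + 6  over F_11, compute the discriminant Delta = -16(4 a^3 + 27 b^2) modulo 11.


4 a^3 + 27 b^2 = 4*3^3 + 27*6^2 = 108 + 972 = 1080
Delta = -16 * (1080) = -17280
Delta mod 11 = 1

Delta = 1 (mod 11)


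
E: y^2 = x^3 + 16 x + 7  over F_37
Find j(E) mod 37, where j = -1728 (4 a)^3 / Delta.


Delta = -16(4 a^3 + 27 b^2) mod 37 = 34
-1728 * (4 a)^3 = -1728 * (4*16)^3 mod 37 = 26
j = 26 * 34^(-1) mod 37 = 16

j = 16 (mod 37)


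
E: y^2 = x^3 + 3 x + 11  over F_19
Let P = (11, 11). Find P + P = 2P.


Doubling: s = (3 x1^2 + a) / (2 y1)
s = (3*11^2 + 3) / (2*11) mod 19 = 8
x3 = s^2 - 2 x1 mod 19 = 8^2 - 2*11 = 4
y3 = s (x1 - x3) - y1 mod 19 = 8 * (11 - 4) - 11 = 7

2P = (4, 7)


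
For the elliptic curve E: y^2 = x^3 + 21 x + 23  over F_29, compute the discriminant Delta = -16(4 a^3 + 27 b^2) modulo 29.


4 a^3 + 27 b^2 = 4*21^3 + 27*23^2 = 37044 + 14283 = 51327
Delta = -16 * (51327) = -821232
Delta mod 29 = 19

Delta = 19 (mod 29)


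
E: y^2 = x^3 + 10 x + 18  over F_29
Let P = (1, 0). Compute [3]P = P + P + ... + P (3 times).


k = 3 = 11_2 (binary, LSB first: 11)
Double-and-add from P = (1, 0):
  bit 0 = 1: acc = O + (1, 0) = (1, 0)
  bit 1 = 1: acc = (1, 0) + O = (1, 0)

3P = (1, 0)


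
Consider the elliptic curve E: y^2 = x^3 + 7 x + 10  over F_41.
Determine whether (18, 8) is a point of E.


Check whether y^2 = x^3 + 7 x + 10 (mod 41) for (x, y) = (18, 8).
LHS: y^2 = 8^2 mod 41 = 23
RHS: x^3 + 7 x + 10 = 18^3 + 7*18 + 10 mod 41 = 23
LHS = RHS

Yes, on the curve


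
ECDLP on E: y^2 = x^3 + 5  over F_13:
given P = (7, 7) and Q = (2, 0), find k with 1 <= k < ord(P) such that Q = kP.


Enumerate multiples of P until we hit Q = (2, 0):
  1P = (7, 7)
  2P = (2, 0)
Match found at i = 2.

k = 2


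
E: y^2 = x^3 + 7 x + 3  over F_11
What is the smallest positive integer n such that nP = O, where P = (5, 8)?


Compute successive multiples of P until we hit O:
  1P = (5, 8)
  2P = (2, 6)
  3P = (2, 5)
  4P = (5, 3)
  5P = O

ord(P) = 5


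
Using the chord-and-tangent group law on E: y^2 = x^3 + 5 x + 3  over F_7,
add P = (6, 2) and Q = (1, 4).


P != Q, so use the chord formula.
s = (y2 - y1) / (x2 - x1) = (2) / (2) mod 7 = 1
x3 = s^2 - x1 - x2 mod 7 = 1^2 - 6 - 1 = 1
y3 = s (x1 - x3) - y1 mod 7 = 1 * (6 - 1) - 2 = 3

P + Q = (1, 3)


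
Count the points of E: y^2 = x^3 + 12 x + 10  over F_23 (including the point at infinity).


For each x in F_23, count y with y^2 = x^3 + 12 x + 10 mod 23:
  x = 1: RHS = 0, y in [0]  -> 1 point(s)
  x = 3: RHS = 4, y in [2, 21]  -> 2 point(s)
  x = 7: RHS = 0, y in [0]  -> 1 point(s)
  x = 10: RHS = 3, y in [7, 16]  -> 2 point(s)
  x = 11: RHS = 1, y in [1, 22]  -> 2 point(s)
  x = 14: RHS = 1, y in [1, 22]  -> 2 point(s)
  x = 15: RHS = 0, y in [0]  -> 1 point(s)
  x = 18: RHS = 9, y in [3, 20]  -> 2 point(s)
  x = 19: RHS = 13, y in [6, 17]  -> 2 point(s)
  x = 20: RHS = 16, y in [4, 19]  -> 2 point(s)
  x = 21: RHS = 1, y in [1, 22]  -> 2 point(s)
Affine points: 19. Add the point at infinity: total = 20.

#E(F_23) = 20


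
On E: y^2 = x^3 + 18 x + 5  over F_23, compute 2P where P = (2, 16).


Doubling: s = (3 x1^2 + a) / (2 y1)
s = (3*2^2 + 18) / (2*16) mod 23 = 11
x3 = s^2 - 2 x1 mod 23 = 11^2 - 2*2 = 2
y3 = s (x1 - x3) - y1 mod 23 = 11 * (2 - 2) - 16 = 7

2P = (2, 7)


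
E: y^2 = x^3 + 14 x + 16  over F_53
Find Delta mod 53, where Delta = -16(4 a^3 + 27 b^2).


4 a^3 + 27 b^2 = 4*14^3 + 27*16^2 = 10976 + 6912 = 17888
Delta = -16 * (17888) = -286208
Delta mod 53 = 45

Delta = 45 (mod 53)


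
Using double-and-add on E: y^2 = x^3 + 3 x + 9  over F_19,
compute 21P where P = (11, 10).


k = 21 = 10101_2 (binary, LSB first: 10101)
Double-and-add from P = (11, 10):
  bit 0 = 1: acc = O + (11, 10) = (11, 10)
  bit 1 = 0: acc unchanged = (11, 10)
  bit 2 = 1: acc = (11, 10) + (18, 10) = (9, 9)
  bit 3 = 0: acc unchanged = (9, 9)
  bit 4 = 1: acc = (9, 9) + (5, 4) = (3, 8)

21P = (3, 8)


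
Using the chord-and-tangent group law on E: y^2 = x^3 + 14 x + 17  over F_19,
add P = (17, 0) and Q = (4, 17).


P != Q, so use the chord formula.
s = (y2 - y1) / (x2 - x1) = (17) / (6) mod 19 = 6
x3 = s^2 - x1 - x2 mod 19 = 6^2 - 17 - 4 = 15
y3 = s (x1 - x3) - y1 mod 19 = 6 * (17 - 15) - 0 = 12

P + Q = (15, 12)


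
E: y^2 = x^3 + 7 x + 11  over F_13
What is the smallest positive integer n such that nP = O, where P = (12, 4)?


Compute successive multiples of P until we hit O:
  1P = (12, 4)
  2P = (6, 10)
  3P = (9, 6)
  4P = (4, 8)
  5P = (7, 0)
  6P = (4, 5)
  7P = (9, 7)
  8P = (6, 3)
  ... (continuing to 10P)
  10P = O

ord(P) = 10


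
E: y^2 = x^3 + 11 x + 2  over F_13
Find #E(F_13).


For each x in F_13, count y with y^2 = x^3 + 11 x + 2 mod 13:
  x = 1: RHS = 1, y in [1, 12]  -> 2 point(s)
  x = 3: RHS = 10, y in [6, 7]  -> 2 point(s)
  x = 5: RHS = 0, y in [0]  -> 1 point(s)
  x = 8: RHS = 4, y in [2, 11]  -> 2 point(s)
  x = 12: RHS = 3, y in [4, 9]  -> 2 point(s)
Affine points: 9. Add the point at infinity: total = 10.

#E(F_13) = 10


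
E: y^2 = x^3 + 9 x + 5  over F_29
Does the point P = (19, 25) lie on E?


Check whether y^2 = x^3 + 9 x + 5 (mod 29) for (x, y) = (19, 25).
LHS: y^2 = 25^2 mod 29 = 16
RHS: x^3 + 9 x + 5 = 19^3 + 9*19 + 5 mod 29 = 17
LHS != RHS

No, not on the curve


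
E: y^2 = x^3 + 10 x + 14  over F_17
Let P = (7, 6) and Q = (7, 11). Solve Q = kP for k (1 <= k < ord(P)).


Enumerate multiples of P until we hit Q = (7, 11):
  1P = (7, 6)
  2P = (5, 6)
  3P = (5, 11)
  4P = (7, 11)
Match found at i = 4.

k = 4


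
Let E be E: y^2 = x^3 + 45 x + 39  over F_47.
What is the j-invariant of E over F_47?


Delta = -16(4 a^3 + 27 b^2) mod 47 = 30
-1728 * (4 a)^3 = -1728 * (4*45)^3 mod 47 = 8
j = 8 * 30^(-1) mod 47 = 41

j = 41 (mod 47)


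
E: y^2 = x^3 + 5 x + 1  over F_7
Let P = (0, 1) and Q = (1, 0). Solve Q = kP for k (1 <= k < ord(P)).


Enumerate multiples of P until we hit Q = (1, 0):
  1P = (0, 1)
  2P = (1, 0)
Match found at i = 2.

k = 2


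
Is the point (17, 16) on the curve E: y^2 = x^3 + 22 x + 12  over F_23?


Check whether y^2 = x^3 + 22 x + 12 (mod 23) for (x, y) = (17, 16).
LHS: y^2 = 16^2 mod 23 = 3
RHS: x^3 + 22 x + 12 = 17^3 + 22*17 + 12 mod 23 = 9
LHS != RHS

No, not on the curve


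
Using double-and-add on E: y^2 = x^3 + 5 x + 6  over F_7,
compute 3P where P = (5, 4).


k = 3 = 11_2 (binary, LSB first: 11)
Double-and-add from P = (5, 4):
  bit 0 = 1: acc = O + (5, 4) = (5, 4)
  bit 1 = 1: acc = (5, 4) + (6, 0) = (5, 3)

3P = (5, 3)


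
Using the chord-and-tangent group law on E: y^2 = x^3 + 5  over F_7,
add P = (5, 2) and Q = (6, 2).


P != Q, so use the chord formula.
s = (y2 - y1) / (x2 - x1) = (0) / (1) mod 7 = 0
x3 = s^2 - x1 - x2 mod 7 = 0^2 - 5 - 6 = 3
y3 = s (x1 - x3) - y1 mod 7 = 0 * (5 - 3) - 2 = 5

P + Q = (3, 5)


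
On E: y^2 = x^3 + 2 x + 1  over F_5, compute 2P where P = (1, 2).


Doubling: s = (3 x1^2 + a) / (2 y1)
s = (3*1^2 + 2) / (2*2) mod 5 = 0
x3 = s^2 - 2 x1 mod 5 = 0^2 - 2*1 = 3
y3 = s (x1 - x3) - y1 mod 5 = 0 * (1 - 3) - 2 = 3

2P = (3, 3)


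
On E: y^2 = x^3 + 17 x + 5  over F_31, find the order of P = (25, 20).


Compute successive multiples of P until we hit O:
  1P = (25, 20)
  2P = (30, 7)
  3P = (15, 16)
  4P = (11, 29)
  5P = (0, 6)
  6P = (8, 23)
  7P = (2, 27)
  8P = (13, 6)
  ... (continuing to 37P)
  37P = O

ord(P) = 37


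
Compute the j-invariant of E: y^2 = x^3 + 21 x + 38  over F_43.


Delta = -16(4 a^3 + 27 b^2) mod 43 = 1
-1728 * (4 a)^3 = -1728 * (4*21)^3 mod 43 = 21
j = 21 * 1^(-1) mod 43 = 21

j = 21 (mod 43)


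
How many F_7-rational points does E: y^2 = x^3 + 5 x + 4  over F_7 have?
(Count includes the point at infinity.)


For each x in F_7, count y with y^2 = x^3 + 5 x + 4 mod 7:
  x = 0: RHS = 4, y in [2, 5]  -> 2 point(s)
  x = 2: RHS = 1, y in [1, 6]  -> 2 point(s)
  x = 3: RHS = 4, y in [2, 5]  -> 2 point(s)
  x = 4: RHS = 4, y in [2, 5]  -> 2 point(s)
  x = 5: RHS = 0, y in [0]  -> 1 point(s)
Affine points: 9. Add the point at infinity: total = 10.

#E(F_7) = 10


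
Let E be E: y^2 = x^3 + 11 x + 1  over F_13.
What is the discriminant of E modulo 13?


4 a^3 + 27 b^2 = 4*11^3 + 27*1^2 = 5324 + 27 = 5351
Delta = -16 * (5351) = -85616
Delta mod 13 = 2

Delta = 2 (mod 13)


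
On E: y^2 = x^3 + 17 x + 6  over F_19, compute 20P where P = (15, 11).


k = 20 = 10100_2 (binary, LSB first: 00101)
Double-and-add from P = (15, 11):
  bit 0 = 0: acc unchanged = O
  bit 1 = 0: acc unchanged = O
  bit 2 = 1: acc = O + (10, 13) = (10, 13)
  bit 3 = 0: acc unchanged = (10, 13)
  bit 4 = 1: acc = (10, 13) + (18, 8) = (0, 14)

20P = (0, 14)


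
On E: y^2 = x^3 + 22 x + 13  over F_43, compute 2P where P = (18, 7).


Doubling: s = (3 x1^2 + a) / (2 y1)
s = (3*18^2 + 22) / (2*7) mod 43 = 28
x3 = s^2 - 2 x1 mod 43 = 28^2 - 2*18 = 17
y3 = s (x1 - x3) - y1 mod 43 = 28 * (18 - 17) - 7 = 21

2P = (17, 21)


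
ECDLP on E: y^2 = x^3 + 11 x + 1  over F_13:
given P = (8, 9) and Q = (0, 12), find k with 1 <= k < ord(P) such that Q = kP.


Enumerate multiples of P until we hit Q = (0, 12):
  1P = (8, 9)
  2P = (11, 7)
  3P = (6, 7)
  4P = (0, 12)
Match found at i = 4.

k = 4


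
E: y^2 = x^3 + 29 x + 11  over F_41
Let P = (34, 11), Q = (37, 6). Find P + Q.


P != Q, so use the chord formula.
s = (y2 - y1) / (x2 - x1) = (36) / (3) mod 41 = 12
x3 = s^2 - x1 - x2 mod 41 = 12^2 - 34 - 37 = 32
y3 = s (x1 - x3) - y1 mod 41 = 12 * (34 - 32) - 11 = 13

P + Q = (32, 13)


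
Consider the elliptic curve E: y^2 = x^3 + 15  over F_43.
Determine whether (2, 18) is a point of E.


Check whether y^2 = x^3 + 0 x + 15 (mod 43) for (x, y) = (2, 18).
LHS: y^2 = 18^2 mod 43 = 23
RHS: x^3 + 0 x + 15 = 2^3 + 0*2 + 15 mod 43 = 23
LHS = RHS

Yes, on the curve


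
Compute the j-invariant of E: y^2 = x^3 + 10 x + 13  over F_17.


Delta = -16(4 a^3 + 27 b^2) mod 17 = 12
-1728 * (4 a)^3 = -1728 * (4*10)^3 mod 17 = 4
j = 4 * 12^(-1) mod 17 = 6

j = 6 (mod 17)


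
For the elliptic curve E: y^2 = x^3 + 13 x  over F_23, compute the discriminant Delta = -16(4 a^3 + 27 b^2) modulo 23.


4 a^3 + 27 b^2 = 4*13^3 + 27*0^2 = 8788 + 0 = 8788
Delta = -16 * (8788) = -140608
Delta mod 23 = 14

Delta = 14 (mod 23)


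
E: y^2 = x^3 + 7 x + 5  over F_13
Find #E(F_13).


For each x in F_13, count y with y^2 = x^3 + 7 x + 5 mod 13:
  x = 1: RHS = 0, y in [0]  -> 1 point(s)
  x = 2: RHS = 1, y in [1, 12]  -> 2 point(s)
  x = 3: RHS = 1, y in [1, 12]  -> 2 point(s)
  x = 5: RHS = 9, y in [3, 10]  -> 2 point(s)
  x = 6: RHS = 3, y in [4, 9]  -> 2 point(s)
  x = 8: RHS = 1, y in [1, 12]  -> 2 point(s)
  x = 9: RHS = 4, y in [2, 11]  -> 2 point(s)
  x = 10: RHS = 9, y in [3, 10]  -> 2 point(s)
  x = 11: RHS = 9, y in [3, 10]  -> 2 point(s)
  x = 12: RHS = 10, y in [6, 7]  -> 2 point(s)
Affine points: 19. Add the point at infinity: total = 20.

#E(F_13) = 20


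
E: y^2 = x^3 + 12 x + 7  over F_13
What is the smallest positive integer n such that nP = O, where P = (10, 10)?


Compute successive multiples of P until we hit O:
  1P = (10, 10)
  2P = (6, 3)
  3P = (9, 8)
  4P = (11, 1)
  5P = (8, 11)
  6P = (5, 7)
  7P = (2, 0)
  8P = (5, 6)
  ... (continuing to 14P)
  14P = O

ord(P) = 14


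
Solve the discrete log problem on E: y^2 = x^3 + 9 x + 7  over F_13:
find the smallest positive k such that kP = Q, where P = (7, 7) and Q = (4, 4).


Enumerate multiples of P until we hit Q = (4, 4):
  1P = (7, 7)
  2P = (12, 6)
  3P = (6, 11)
  4P = (3, 3)
  5P = (4, 9)
  6P = (1, 2)
  7P = (1, 11)
  8P = (4, 4)
Match found at i = 8.

k = 8


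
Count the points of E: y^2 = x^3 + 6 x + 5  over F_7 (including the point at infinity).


For each x in F_7, count y with y^2 = x^3 + 6 x + 5 mod 7:
  x = 2: RHS = 4, y in [2, 5]  -> 2 point(s)
  x = 3: RHS = 1, y in [1, 6]  -> 2 point(s)
  x = 4: RHS = 2, y in [3, 4]  -> 2 point(s)
Affine points: 6. Add the point at infinity: total = 7.

#E(F_7) = 7


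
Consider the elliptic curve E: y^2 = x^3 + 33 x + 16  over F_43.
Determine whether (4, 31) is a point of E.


Check whether y^2 = x^3 + 33 x + 16 (mod 43) for (x, y) = (4, 31).
LHS: y^2 = 31^2 mod 43 = 15
RHS: x^3 + 33 x + 16 = 4^3 + 33*4 + 16 mod 43 = 40
LHS != RHS

No, not on the curve


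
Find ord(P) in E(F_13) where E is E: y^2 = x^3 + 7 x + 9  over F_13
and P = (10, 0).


Compute successive multiples of P until we hit O:
  1P = (10, 0)
  2P = O

ord(P) = 2


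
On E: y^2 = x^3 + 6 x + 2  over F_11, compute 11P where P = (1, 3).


k = 11 = 1011_2 (binary, LSB first: 1101)
Double-and-add from P = (1, 3):
  bit 0 = 1: acc = O + (1, 3) = (1, 3)
  bit 1 = 1: acc = (1, 3) + (3, 5) = (8, 1)
  bit 2 = 0: acc unchanged = (8, 1)
  bit 3 = 1: acc = (8, 1) + (6, 1) = (8, 10)

11P = (8, 10)


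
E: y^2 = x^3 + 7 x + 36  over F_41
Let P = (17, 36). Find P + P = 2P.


Doubling: s = (3 x1^2 + a) / (2 y1)
s = (3*17^2 + 7) / (2*36) mod 41 = 11
x3 = s^2 - 2 x1 mod 41 = 11^2 - 2*17 = 5
y3 = s (x1 - x3) - y1 mod 41 = 11 * (17 - 5) - 36 = 14

2P = (5, 14)


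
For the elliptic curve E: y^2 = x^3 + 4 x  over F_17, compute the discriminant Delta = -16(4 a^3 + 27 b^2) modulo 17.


4 a^3 + 27 b^2 = 4*4^3 + 27*0^2 = 256 + 0 = 256
Delta = -16 * (256) = -4096
Delta mod 17 = 1

Delta = 1 (mod 17)


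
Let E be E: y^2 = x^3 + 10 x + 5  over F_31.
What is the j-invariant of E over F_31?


Delta = -16(4 a^3 + 27 b^2) mod 31 = 3
-1728 * (4 a)^3 = -1728 * (4*10)^3 mod 31 = 4
j = 4 * 3^(-1) mod 31 = 22

j = 22 (mod 31)


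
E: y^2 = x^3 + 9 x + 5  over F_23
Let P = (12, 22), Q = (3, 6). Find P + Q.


P != Q, so use the chord formula.
s = (y2 - y1) / (x2 - x1) = (7) / (14) mod 23 = 12
x3 = s^2 - x1 - x2 mod 23 = 12^2 - 12 - 3 = 14
y3 = s (x1 - x3) - y1 mod 23 = 12 * (12 - 14) - 22 = 0

P + Q = (14, 0)


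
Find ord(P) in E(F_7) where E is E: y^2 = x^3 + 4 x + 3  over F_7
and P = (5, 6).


Compute successive multiples of P until we hit O:
  1P = (5, 6)
  2P = (5, 1)
  3P = O

ord(P) = 3


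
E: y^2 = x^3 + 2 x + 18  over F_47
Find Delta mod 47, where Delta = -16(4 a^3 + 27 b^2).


4 a^3 + 27 b^2 = 4*2^3 + 27*18^2 = 32 + 8748 = 8780
Delta = -16 * (8780) = -140480
Delta mod 47 = 3

Delta = 3 (mod 47)


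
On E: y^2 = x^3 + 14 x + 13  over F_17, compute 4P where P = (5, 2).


k = 4 = 100_2 (binary, LSB first: 001)
Double-and-add from P = (5, 2):
  bit 0 = 0: acc unchanged = O
  bit 1 = 0: acc unchanged = O
  bit 2 = 1: acc = O + (16, 10) = (16, 10)

4P = (16, 10)


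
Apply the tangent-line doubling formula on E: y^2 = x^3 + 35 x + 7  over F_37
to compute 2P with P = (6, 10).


Doubling: s = (3 x1^2 + a) / (2 y1)
s = (3*6^2 + 35) / (2*10) mod 37 = 9
x3 = s^2 - 2 x1 mod 37 = 9^2 - 2*6 = 32
y3 = s (x1 - x3) - y1 mod 37 = 9 * (6 - 32) - 10 = 15

2P = (32, 15)


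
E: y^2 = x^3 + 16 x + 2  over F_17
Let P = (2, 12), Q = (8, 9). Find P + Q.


P != Q, so use the chord formula.
s = (y2 - y1) / (x2 - x1) = (14) / (6) mod 17 = 8
x3 = s^2 - x1 - x2 mod 17 = 8^2 - 2 - 8 = 3
y3 = s (x1 - x3) - y1 mod 17 = 8 * (2 - 3) - 12 = 14

P + Q = (3, 14)


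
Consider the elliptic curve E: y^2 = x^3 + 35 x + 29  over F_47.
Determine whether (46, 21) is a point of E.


Check whether y^2 = x^3 + 35 x + 29 (mod 47) for (x, y) = (46, 21).
LHS: y^2 = 21^2 mod 47 = 18
RHS: x^3 + 35 x + 29 = 46^3 + 35*46 + 29 mod 47 = 40
LHS != RHS

No, not on the curve


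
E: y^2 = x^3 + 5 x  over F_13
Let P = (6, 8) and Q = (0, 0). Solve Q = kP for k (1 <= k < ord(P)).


Enumerate multiples of P until we hit Q = (0, 0):
  1P = (6, 8)
  2P = (10, 6)
  3P = (7, 12)
  4P = (3, 4)
  5P = (0, 0)
Match found at i = 5.

k = 5


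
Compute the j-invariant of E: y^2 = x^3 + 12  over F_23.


Delta = -16(4 a^3 + 27 b^2) mod 23 = 7
-1728 * (4 a)^3 = -1728 * (4*0)^3 mod 23 = 0
j = 0 * 7^(-1) mod 23 = 0

j = 0 (mod 23)


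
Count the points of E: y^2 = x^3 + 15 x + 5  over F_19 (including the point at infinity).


For each x in F_19, count y with y^2 = x^3 + 15 x + 5 mod 19:
  x = 0: RHS = 5, y in [9, 10]  -> 2 point(s)
  x = 2: RHS = 5, y in [9, 10]  -> 2 point(s)
  x = 3: RHS = 1, y in [1, 18]  -> 2 point(s)
  x = 6: RHS = 7, y in [8, 11]  -> 2 point(s)
  x = 7: RHS = 16, y in [4, 15]  -> 2 point(s)
  x = 11: RHS = 0, y in [0]  -> 1 point(s)
  x = 16: RHS = 9, y in [3, 16]  -> 2 point(s)
  x = 17: RHS = 5, y in [9, 10]  -> 2 point(s)
Affine points: 15. Add the point at infinity: total = 16.

#E(F_19) = 16


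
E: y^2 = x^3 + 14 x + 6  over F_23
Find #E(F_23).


For each x in F_23, count y with y^2 = x^3 + 14 x + 6 mod 23:
  x = 0: RHS = 6, y in [11, 12]  -> 2 point(s)
  x = 3: RHS = 6, y in [11, 12]  -> 2 point(s)
  x = 8: RHS = 9, y in [3, 20]  -> 2 point(s)
  x = 12: RHS = 16, y in [4, 19]  -> 2 point(s)
  x = 13: RHS = 16, y in [4, 19]  -> 2 point(s)
  x = 14: RHS = 2, y in [5, 18]  -> 2 point(s)
  x = 15: RHS = 3, y in [7, 16]  -> 2 point(s)
  x = 16: RHS = 2, y in [5, 18]  -> 2 point(s)
  x = 18: RHS = 18, y in [8, 15]  -> 2 point(s)
  x = 19: RHS = 1, y in [1, 22]  -> 2 point(s)
  x = 20: RHS = 6, y in [11, 12]  -> 2 point(s)
  x = 21: RHS = 16, y in [4, 19]  -> 2 point(s)
Affine points: 24. Add the point at infinity: total = 25.

#E(F_23) = 25


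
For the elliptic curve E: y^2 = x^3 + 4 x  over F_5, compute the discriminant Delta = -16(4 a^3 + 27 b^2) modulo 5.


4 a^3 + 27 b^2 = 4*4^3 + 27*0^2 = 256 + 0 = 256
Delta = -16 * (256) = -4096
Delta mod 5 = 4

Delta = 4 (mod 5)


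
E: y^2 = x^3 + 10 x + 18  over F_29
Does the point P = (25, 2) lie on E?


Check whether y^2 = x^3 + 10 x + 18 (mod 29) for (x, y) = (25, 2).
LHS: y^2 = 2^2 mod 29 = 4
RHS: x^3 + 10 x + 18 = 25^3 + 10*25 + 18 mod 29 = 1
LHS != RHS

No, not on the curve


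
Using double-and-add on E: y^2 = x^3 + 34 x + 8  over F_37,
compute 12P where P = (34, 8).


k = 12 = 1100_2 (binary, LSB first: 0011)
Double-and-add from P = (34, 8):
  bit 0 = 0: acc unchanged = O
  bit 1 = 0: acc unchanged = O
  bit 2 = 1: acc = O + (2, 11) = (2, 11)
  bit 3 = 1: acc = (2, 11) + (23, 9) = (23, 28)

12P = (23, 28)


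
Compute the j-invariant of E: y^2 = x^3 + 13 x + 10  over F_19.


Delta = -16(4 a^3 + 27 b^2) mod 19 = 17
-1728 * (4 a)^3 = -1728 * (4*13)^3 mod 19 = 8
j = 8 * 17^(-1) mod 19 = 15

j = 15 (mod 19)


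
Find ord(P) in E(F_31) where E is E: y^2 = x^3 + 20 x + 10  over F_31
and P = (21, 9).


Compute successive multiples of P until we hit O:
  1P = (21, 9)
  2P = (5, 24)
  3P = (6, 6)
  4P = (9, 12)
  5P = (3, 2)
  6P = (26, 8)
  7P = (20, 28)
  8P = (10, 30)
  ... (continuing to 18P)
  18P = O

ord(P) = 18


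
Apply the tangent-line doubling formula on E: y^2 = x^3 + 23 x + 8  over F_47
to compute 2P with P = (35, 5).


Doubling: s = (3 x1^2 + a) / (2 y1)
s = (3*35^2 + 23) / (2*5) mod 47 = 22
x3 = s^2 - 2 x1 mod 47 = 22^2 - 2*35 = 38
y3 = s (x1 - x3) - y1 mod 47 = 22 * (35 - 38) - 5 = 23

2P = (38, 23)


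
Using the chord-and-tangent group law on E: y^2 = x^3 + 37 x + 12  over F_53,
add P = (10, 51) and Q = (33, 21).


P != Q, so use the chord formula.
s = (y2 - y1) / (x2 - x1) = (23) / (23) mod 53 = 1
x3 = s^2 - x1 - x2 mod 53 = 1^2 - 10 - 33 = 11
y3 = s (x1 - x3) - y1 mod 53 = 1 * (10 - 11) - 51 = 1

P + Q = (11, 1)


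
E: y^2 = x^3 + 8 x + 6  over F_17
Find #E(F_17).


For each x in F_17, count y with y^2 = x^3 + 8 x + 6 mod 17:
  x = 1: RHS = 15, y in [7, 10]  -> 2 point(s)
  x = 2: RHS = 13, y in [8, 9]  -> 2 point(s)
  x = 4: RHS = 0, y in [0]  -> 1 point(s)
  x = 5: RHS = 1, y in [1, 16]  -> 2 point(s)
  x = 6: RHS = 15, y in [7, 10]  -> 2 point(s)
  x = 8: RHS = 4, y in [2, 15]  -> 2 point(s)
  x = 9: RHS = 8, y in [5, 12]  -> 2 point(s)
  x = 10: RHS = 15, y in [7, 10]  -> 2 point(s)
  x = 15: RHS = 16, y in [4, 13]  -> 2 point(s)
Affine points: 17. Add the point at infinity: total = 18.

#E(F_17) = 18


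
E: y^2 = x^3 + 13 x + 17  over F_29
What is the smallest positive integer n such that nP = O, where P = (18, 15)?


Compute successive multiples of P until we hit O:
  1P = (18, 15)
  2P = (23, 19)
  3P = (13, 18)
  4P = (3, 5)
  5P = (2, 15)
  6P = (9, 14)
  7P = (26, 26)
  8P = (10, 25)
  ... (continuing to 30P)
  30P = O

ord(P) = 30


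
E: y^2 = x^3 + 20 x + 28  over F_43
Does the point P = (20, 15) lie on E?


Check whether y^2 = x^3 + 20 x + 28 (mod 43) for (x, y) = (20, 15).
LHS: y^2 = 15^2 mod 43 = 10
RHS: x^3 + 20 x + 28 = 20^3 + 20*20 + 28 mod 43 = 0
LHS != RHS

No, not on the curve


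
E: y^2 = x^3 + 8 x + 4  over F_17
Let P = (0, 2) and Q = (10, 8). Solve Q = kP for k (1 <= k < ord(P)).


Enumerate multiples of P until we hit Q = (10, 8):
  1P = (0, 2)
  2P = (4, 7)
  3P = (5, 13)
  4P = (8, 11)
  5P = (10, 8)
Match found at i = 5.

k = 5


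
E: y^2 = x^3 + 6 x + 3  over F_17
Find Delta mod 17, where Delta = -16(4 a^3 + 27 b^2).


4 a^3 + 27 b^2 = 4*6^3 + 27*3^2 = 864 + 243 = 1107
Delta = -16 * (1107) = -17712
Delta mod 17 = 2

Delta = 2 (mod 17)


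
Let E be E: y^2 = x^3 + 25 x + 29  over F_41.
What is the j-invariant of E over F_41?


Delta = -16(4 a^3 + 27 b^2) mod 41 = 20
-1728 * (4 a)^3 = -1728 * (4*25)^3 mod 41 = 22
j = 22 * 20^(-1) mod 41 = 38

j = 38 (mod 41)


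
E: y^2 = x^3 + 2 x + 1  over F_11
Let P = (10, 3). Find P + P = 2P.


Doubling: s = (3 x1^2 + a) / (2 y1)
s = (3*10^2 + 2) / (2*3) mod 11 = 10
x3 = s^2 - 2 x1 mod 11 = 10^2 - 2*10 = 3
y3 = s (x1 - x3) - y1 mod 11 = 10 * (10 - 3) - 3 = 1

2P = (3, 1)


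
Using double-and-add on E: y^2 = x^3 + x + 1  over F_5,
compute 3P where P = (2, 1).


k = 3 = 11_2 (binary, LSB first: 11)
Double-and-add from P = (2, 1):
  bit 0 = 1: acc = O + (2, 1) = (2, 1)
  bit 1 = 1: acc = (2, 1) + (2, 4) = O

3P = O


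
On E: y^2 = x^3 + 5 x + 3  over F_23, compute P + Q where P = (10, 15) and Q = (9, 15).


P != Q, so use the chord formula.
s = (y2 - y1) / (x2 - x1) = (0) / (22) mod 23 = 0
x3 = s^2 - x1 - x2 mod 23 = 0^2 - 10 - 9 = 4
y3 = s (x1 - x3) - y1 mod 23 = 0 * (10 - 4) - 15 = 8

P + Q = (4, 8)


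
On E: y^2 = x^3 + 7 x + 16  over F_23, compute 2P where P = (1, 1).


k = 2 = 10_2 (binary, LSB first: 01)
Double-and-add from P = (1, 1):
  bit 0 = 0: acc unchanged = O
  bit 1 = 1: acc = O + (0, 4) = (0, 4)

2P = (0, 4)


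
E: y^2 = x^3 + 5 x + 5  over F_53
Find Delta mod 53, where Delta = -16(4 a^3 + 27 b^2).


4 a^3 + 27 b^2 = 4*5^3 + 27*5^2 = 500 + 675 = 1175
Delta = -16 * (1175) = -18800
Delta mod 53 = 15

Delta = 15 (mod 53)


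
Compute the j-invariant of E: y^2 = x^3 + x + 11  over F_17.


Delta = -16(4 a^3 + 27 b^2) mod 17 = 7
-1728 * (4 a)^3 = -1728 * (4*1)^3 mod 17 = 10
j = 10 * 7^(-1) mod 17 = 16

j = 16 (mod 17)


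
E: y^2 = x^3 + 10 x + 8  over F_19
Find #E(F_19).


For each x in F_19, count y with y^2 = x^3 + 10 x + 8 mod 19:
  x = 1: RHS = 0, y in [0]  -> 1 point(s)
  x = 2: RHS = 17, y in [6, 13]  -> 2 point(s)
  x = 4: RHS = 17, y in [6, 13]  -> 2 point(s)
  x = 8: RHS = 11, y in [7, 12]  -> 2 point(s)
  x = 10: RHS = 6, y in [5, 14]  -> 2 point(s)
  x = 11: RHS = 5, y in [9, 10]  -> 2 point(s)
  x = 13: RHS = 17, y in [6, 13]  -> 2 point(s)
  x = 14: RHS = 4, y in [2, 17]  -> 2 point(s)
  x = 18: RHS = 16, y in [4, 15]  -> 2 point(s)
Affine points: 17. Add the point at infinity: total = 18.

#E(F_19) = 18


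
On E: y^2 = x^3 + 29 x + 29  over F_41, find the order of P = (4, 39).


Compute successive multiples of P until we hit O:
  1P = (4, 39)
  2P = (32, 8)
  3P = (25, 15)
  4P = (20, 32)
  5P = (26, 27)
  6P = (34, 37)
  7P = (1, 10)
  8P = (11, 30)
  ... (continuing to 47P)
  47P = O

ord(P) = 47


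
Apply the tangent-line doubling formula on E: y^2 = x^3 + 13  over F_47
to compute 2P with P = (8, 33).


Doubling: s = (3 x1^2 + a) / (2 y1)
s = (3*8^2 + 0) / (2*33) mod 47 = 20
x3 = s^2 - 2 x1 mod 47 = 20^2 - 2*8 = 8
y3 = s (x1 - x3) - y1 mod 47 = 20 * (8 - 8) - 33 = 14

2P = (8, 14)


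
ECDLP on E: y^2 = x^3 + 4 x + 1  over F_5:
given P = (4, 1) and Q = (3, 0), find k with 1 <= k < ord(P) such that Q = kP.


Enumerate multiples of P until we hit Q = (3, 0):
  1P = (4, 1)
  2P = (3, 0)
Match found at i = 2.

k = 2
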